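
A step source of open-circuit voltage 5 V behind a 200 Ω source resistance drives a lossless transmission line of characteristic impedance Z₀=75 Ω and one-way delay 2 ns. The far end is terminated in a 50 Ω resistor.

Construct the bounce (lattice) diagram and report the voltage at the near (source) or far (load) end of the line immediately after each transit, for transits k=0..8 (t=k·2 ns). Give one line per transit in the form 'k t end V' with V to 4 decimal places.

Γ_L=-0.200000, Γ_S=0.454545; launch V₁=5·75/275=1.363636
k=0 src: V=1.3636
k=1 load: inc=1.363636, refl=1.363636·-0.200000=-0.2727; V=0.000000+1.363636+-0.272727=1.0909
k=2 src: inc=-0.272727, refl=-0.272727·0.454545=-0.1240; V=1.363636+-0.272727+-0.123967=0.9669
k=3 load: inc=-0.123967, refl=-0.123967·-0.200000=0.0248; V=1.090909+-0.123967+0.024793=0.9917
k=4 src: inc=0.024793, refl=0.024793·0.454545=0.0113; V=0.966942+0.024793+0.011270=1.0030
k=5 load: inc=0.011270, refl=0.011270·-0.200000=-0.0023; V=0.991736+0.011270+-0.002254=1.0008
k=6 src: inc=-0.002254, refl=-0.002254·0.454545=-0.0010; V=1.003005+-0.002254+-0.001025=0.9997
k=7 load: inc=-0.001025, refl=-0.001025·-0.200000=0.0002; V=1.000751+-0.001025+0.000205=0.9999
k=8 src: inc=0.000205, refl=0.000205·0.454545=0.0001; V=0.999727+0.000205+0.000093=1.0000

0 0 source 1.3636
1 2 load 1.0909
2 4 source 0.9669
3 6 load 0.9917
4 8 source 1.0030
5 10 load 1.0008
6 12 source 0.9997
7 14 load 0.9999
8 16 source 1.0000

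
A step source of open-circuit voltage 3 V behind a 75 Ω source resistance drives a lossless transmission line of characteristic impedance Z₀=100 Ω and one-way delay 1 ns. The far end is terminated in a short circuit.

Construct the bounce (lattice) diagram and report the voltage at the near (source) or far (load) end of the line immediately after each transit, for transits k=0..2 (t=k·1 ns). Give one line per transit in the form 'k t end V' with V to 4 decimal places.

0 0 source 1.7143
1 1 load 0.0000
2 2 source 0.2449

Γ_L=-1.000000, Γ_S=-0.142857; launch V₁=3·100/175=1.714286
k=0 src: V=1.7143
k=1 load: inc=1.714286, refl=1.714286·-1.000000=-1.7143; V=0.000000+1.714286+-1.714286=0.0000
k=2 src: inc=-1.714286, refl=-1.714286·-0.142857=0.2449; V=1.714286+-1.714286+0.244898=0.2449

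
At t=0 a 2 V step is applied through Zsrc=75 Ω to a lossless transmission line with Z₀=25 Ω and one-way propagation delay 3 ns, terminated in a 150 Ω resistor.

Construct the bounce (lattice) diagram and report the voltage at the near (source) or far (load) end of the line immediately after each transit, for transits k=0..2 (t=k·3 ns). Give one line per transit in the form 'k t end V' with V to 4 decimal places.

0 0 source 0.5000
1 3 load 0.8571
2 6 source 1.0357

Γ_L=0.714286, Γ_S=0.500000; launch V₁=2·25/100=0.500000
k=0 src: V=0.5000
k=1 load: inc=0.500000, refl=0.500000·0.714286=0.3571; V=0.000000+0.500000+0.357143=0.8571
k=2 src: inc=0.357143, refl=0.357143·0.500000=0.1786; V=0.500000+0.357143+0.178571=1.0357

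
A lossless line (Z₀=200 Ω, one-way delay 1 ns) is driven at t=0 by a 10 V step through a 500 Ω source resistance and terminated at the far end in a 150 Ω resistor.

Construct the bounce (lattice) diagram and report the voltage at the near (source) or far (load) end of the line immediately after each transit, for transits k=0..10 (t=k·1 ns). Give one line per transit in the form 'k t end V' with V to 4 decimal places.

0 0 source 2.8571
1 1 load 2.4490
2 2 source 2.2741
3 3 load 2.2990
4 4 source 2.3098
5 5 load 2.3082
6 6 source 2.3076
7 7 load 2.3077
8 8 source 2.3077
9 9 load 2.3077
10 10 source 2.3077

Γ_L=-0.142857, Γ_S=0.428571; launch V₁=10·200/700=2.857143
k=0 src: V=2.8571
k=1 load: inc=2.857143, refl=2.857143·-0.142857=-0.4082; V=0.000000+2.857143+-0.408163=2.4490
k=2 src: inc=-0.408163, refl=-0.408163·0.428571=-0.1749; V=2.857143+-0.408163+-0.174927=2.2741
k=3 load: inc=-0.174927, refl=-0.174927·-0.142857=0.0250; V=2.448980+-0.174927+0.024990=2.2990
k=4 src: inc=0.024990, refl=0.024990·0.428571=0.0107; V=2.274052+0.024990+0.010710=2.3098
k=5 load: inc=0.010710, refl=0.010710·-0.142857=-0.0015; V=2.299042+0.010710+-0.001530=2.3082
k=6 src: inc=-0.001530, refl=-0.001530·0.428571=-0.0007; V=2.309752+-0.001530+-0.000656=2.3076
k=7 load: inc=-0.000656, refl=-0.000656·-0.142857=0.0001; V=2.308222+-0.000656+0.000094=2.3077
k=8 src: inc=0.000094, refl=0.000094·0.428571=0.0000; V=2.307566+0.000094+0.000040=2.3077
k=9 load: inc=0.000040, refl=0.000040·-0.142857=-0.0000; V=2.307660+0.000040+-0.000006=2.3077
k=10 src: inc=-0.000006, refl=-0.000006·0.428571=-0.0000; V=2.307700+-0.000006+-0.000002=2.3077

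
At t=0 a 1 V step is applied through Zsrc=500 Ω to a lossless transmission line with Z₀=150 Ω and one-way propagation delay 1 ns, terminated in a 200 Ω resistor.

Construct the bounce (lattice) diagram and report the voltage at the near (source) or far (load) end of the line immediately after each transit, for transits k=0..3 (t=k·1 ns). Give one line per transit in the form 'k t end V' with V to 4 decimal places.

0 0 source 0.2308
1 1 load 0.2637
2 2 source 0.2815
3 3 load 0.2840

Γ_L=0.142857, Γ_S=0.538462; launch V₁=1·150/650=0.230769
k=0 src: V=0.2308
k=1 load: inc=0.230769, refl=0.230769·0.142857=0.0330; V=0.000000+0.230769+0.032967=0.2637
k=2 src: inc=0.032967, refl=0.032967·0.538462=0.0178; V=0.230769+0.032967+0.017751=0.2815
k=3 load: inc=0.017751, refl=0.017751·0.142857=0.0025; V=0.263736+0.017751+0.002536=0.2840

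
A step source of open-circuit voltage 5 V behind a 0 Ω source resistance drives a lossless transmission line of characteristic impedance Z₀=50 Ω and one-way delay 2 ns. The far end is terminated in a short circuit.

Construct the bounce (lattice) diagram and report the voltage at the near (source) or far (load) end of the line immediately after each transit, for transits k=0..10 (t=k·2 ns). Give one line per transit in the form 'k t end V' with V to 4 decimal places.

0 0 source 5.0000
1 2 load 0.0000
2 4 source 5.0000
3 6 load 0.0000
4 8 source 5.0000
5 10 load 0.0000
6 12 source 5.0000
7 14 load 0.0000
8 16 source 5.0000
9 18 load 0.0000
10 20 source 5.0000

Γ_L=-1.000000, Γ_S=-1.000000; launch V₁=5·50/50=5.000000
k=0 src: V=5.0000
k=1 load: inc=5.000000, refl=5.000000·-1.000000=-5.0000; V=0.000000+5.000000+-5.000000=0.0000
k=2 src: inc=-5.000000, refl=-5.000000·-1.000000=5.0000; V=5.000000+-5.000000+5.000000=5.0000
k=3 load: inc=5.000000, refl=5.000000·-1.000000=-5.0000; V=0.000000+5.000000+-5.000000=0.0000
k=4 src: inc=-5.000000, refl=-5.000000·-1.000000=5.0000; V=5.000000+-5.000000+5.000000=5.0000
k=5 load: inc=5.000000, refl=5.000000·-1.000000=-5.0000; V=0.000000+5.000000+-5.000000=0.0000
k=6 src: inc=-5.000000, refl=-5.000000·-1.000000=5.0000; V=5.000000+-5.000000+5.000000=5.0000
k=7 load: inc=5.000000, refl=5.000000·-1.000000=-5.0000; V=0.000000+5.000000+-5.000000=0.0000
k=8 src: inc=-5.000000, refl=-5.000000·-1.000000=5.0000; V=5.000000+-5.000000+5.000000=5.0000
k=9 load: inc=5.000000, refl=5.000000·-1.000000=-5.0000; V=0.000000+5.000000+-5.000000=0.0000
k=10 src: inc=-5.000000, refl=-5.000000·-1.000000=5.0000; V=5.000000+-5.000000+5.000000=5.0000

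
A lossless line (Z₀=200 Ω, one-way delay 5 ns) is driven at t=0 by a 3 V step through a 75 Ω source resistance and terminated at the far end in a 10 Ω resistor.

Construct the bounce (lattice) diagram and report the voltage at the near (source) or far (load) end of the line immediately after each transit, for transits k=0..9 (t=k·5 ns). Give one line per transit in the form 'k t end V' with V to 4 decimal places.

Γ_L=-0.904762, Γ_S=-0.454545; launch V₁=3·200/275=2.181818
k=0 src: V=2.1818
k=1 load: inc=2.181818, refl=2.181818·-0.904762=-1.9740; V=0.000000+2.181818+-1.974026=0.2078
k=2 src: inc=-1.974026, refl=-1.974026·-0.454545=0.8973; V=2.181818+-1.974026+0.897285=1.1051
k=3 load: inc=0.897285, refl=0.897285·-0.904762=-0.8118; V=0.207792+0.897285+-0.811829=0.2932
k=4 src: inc=-0.811829, refl=-0.811829·-0.454545=0.3690; V=1.105077+-0.811829+0.369013=0.6623
k=5 load: inc=0.369013, refl=0.369013·-0.904762=-0.3339; V=0.293248+0.369013+-0.333869=0.3284
k=6 src: inc=-0.333869, refl=-0.333869·-0.454545=0.1518; V=0.662261+-0.333869+0.151759=0.4802
k=7 load: inc=0.151759, refl=0.151759·-0.904762=-0.1373; V=0.328392+0.151759+-0.137305=0.3428
k=8 src: inc=-0.137305, refl=-0.137305·-0.454545=0.0624; V=0.480151+-0.137305+0.062412=0.4053
k=9 load: inc=0.062412, refl=0.062412·-0.904762=-0.0565; V=0.342845+0.062412+-0.056468=0.3488

0 0 source 2.1818
1 5 load 0.2078
2 10 source 1.1051
3 15 load 0.2932
4 20 source 0.6623
5 25 load 0.3284
6 30 source 0.4802
7 35 load 0.3428
8 40 source 0.4053
9 45 load 0.3488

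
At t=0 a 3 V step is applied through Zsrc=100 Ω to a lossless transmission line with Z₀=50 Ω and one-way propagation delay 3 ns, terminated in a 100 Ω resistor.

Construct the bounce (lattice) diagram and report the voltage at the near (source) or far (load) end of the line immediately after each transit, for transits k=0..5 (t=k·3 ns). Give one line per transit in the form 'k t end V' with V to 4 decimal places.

Γ_L=0.333333, Γ_S=0.333333; launch V₁=3·50/150=1.000000
k=0 src: V=1.0000
k=1 load: inc=1.000000, refl=1.000000·0.333333=0.3333; V=0.000000+1.000000+0.333333=1.3333
k=2 src: inc=0.333333, refl=0.333333·0.333333=0.1111; V=1.000000+0.333333+0.111111=1.4444
k=3 load: inc=0.111111, refl=0.111111·0.333333=0.0370; V=1.333333+0.111111+0.037037=1.4815
k=4 src: inc=0.037037, refl=0.037037·0.333333=0.0123; V=1.444444+0.037037+0.012346=1.4938
k=5 load: inc=0.012346, refl=0.012346·0.333333=0.0041; V=1.481481+0.012346+0.004115=1.4979

0 0 source 1.0000
1 3 load 1.3333
2 6 source 1.4444
3 9 load 1.4815
4 12 source 1.4938
5 15 load 1.4979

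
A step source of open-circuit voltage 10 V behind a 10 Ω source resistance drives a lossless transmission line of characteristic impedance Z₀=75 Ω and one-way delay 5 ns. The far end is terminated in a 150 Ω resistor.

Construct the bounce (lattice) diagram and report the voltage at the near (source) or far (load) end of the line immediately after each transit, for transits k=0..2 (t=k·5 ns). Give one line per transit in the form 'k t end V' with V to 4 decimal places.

Γ_L=0.333333, Γ_S=-0.764706; launch V₁=10·75/85=8.823529
k=0 src: V=8.8235
k=1 load: inc=8.823529, refl=8.823529·0.333333=2.9412; V=0.000000+8.823529+2.941176=11.7647
k=2 src: inc=2.941176, refl=2.941176·-0.764706=-2.2491; V=8.823529+2.941176+-2.249135=9.5156

0 0 source 8.8235
1 5 load 11.7647
2 10 source 9.5156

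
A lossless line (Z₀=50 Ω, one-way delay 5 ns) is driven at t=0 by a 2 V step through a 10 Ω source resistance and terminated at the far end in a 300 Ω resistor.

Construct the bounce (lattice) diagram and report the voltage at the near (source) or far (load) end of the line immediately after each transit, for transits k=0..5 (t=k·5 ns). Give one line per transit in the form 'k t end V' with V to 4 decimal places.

0 0 source 1.6667
1 5 load 2.8571
2 10 source 2.0635
3 15 load 1.4966
4 20 source 1.8745
5 25 load 2.1445

Γ_L=0.714286, Γ_S=-0.666667; launch V₁=2·50/60=1.666667
k=0 src: V=1.6667
k=1 load: inc=1.666667, refl=1.666667·0.714286=1.1905; V=0.000000+1.666667+1.190476=2.8571
k=2 src: inc=1.190476, refl=1.190476·-0.666667=-0.7937; V=1.666667+1.190476+-0.793651=2.0635
k=3 load: inc=-0.793651, refl=-0.793651·0.714286=-0.5669; V=2.857143+-0.793651+-0.566893=1.4966
k=4 src: inc=-0.566893, refl=-0.566893·-0.666667=0.3779; V=2.063492+-0.566893+0.377929=1.8745
k=5 load: inc=0.377929, refl=0.377929·0.714286=0.2699; V=1.496599+0.377929+0.269949=2.1445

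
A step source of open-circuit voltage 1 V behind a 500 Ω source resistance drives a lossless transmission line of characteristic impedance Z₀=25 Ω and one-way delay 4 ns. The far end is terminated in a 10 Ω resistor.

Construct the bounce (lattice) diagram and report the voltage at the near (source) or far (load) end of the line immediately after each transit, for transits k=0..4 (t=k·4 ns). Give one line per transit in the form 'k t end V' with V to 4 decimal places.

0 0 source 0.0476
1 4 load 0.0272
2 8 source 0.0087
3 12 load 0.0167
4 16 source 0.0238

Γ_L=-0.428571, Γ_S=0.904762; launch V₁=1·25/525=0.047619
k=0 src: V=0.0476
k=1 load: inc=0.047619, refl=0.047619·-0.428571=-0.0204; V=0.000000+0.047619+-0.020408=0.0272
k=2 src: inc=-0.020408, refl=-0.020408·0.904762=-0.0185; V=0.047619+-0.020408+-0.018465=0.0087
k=3 load: inc=-0.018465, refl=-0.018465·-0.428571=0.0079; V=0.027211+-0.018465+0.007913=0.0167
k=4 src: inc=0.007913, refl=0.007913·0.904762=0.0072; V=0.008746+0.007913+0.007160=0.0238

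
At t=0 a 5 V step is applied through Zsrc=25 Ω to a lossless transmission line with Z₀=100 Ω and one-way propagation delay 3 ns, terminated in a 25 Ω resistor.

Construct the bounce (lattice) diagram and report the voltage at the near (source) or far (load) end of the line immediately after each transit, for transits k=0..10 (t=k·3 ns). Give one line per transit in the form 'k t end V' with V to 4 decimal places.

0 0 source 4.0000
1 3 load 1.6000
2 6 source 3.0400
3 9 load 2.1760
4 12 source 2.6944
5 15 load 2.3834
6 18 source 2.5700
7 21 load 2.4580
8 24 source 2.5252
9 27 load 2.4849
10 30 source 2.5091

Γ_L=-0.600000, Γ_S=-0.600000; launch V₁=5·100/125=4.000000
k=0 src: V=4.0000
k=1 load: inc=4.000000, refl=4.000000·-0.600000=-2.4000; V=0.000000+4.000000+-2.400000=1.6000
k=2 src: inc=-2.400000, refl=-2.400000·-0.600000=1.4400; V=4.000000+-2.400000+1.440000=3.0400
k=3 load: inc=1.440000, refl=1.440000·-0.600000=-0.8640; V=1.600000+1.440000+-0.864000=2.1760
k=4 src: inc=-0.864000, refl=-0.864000·-0.600000=0.5184; V=3.040000+-0.864000+0.518400=2.6944
k=5 load: inc=0.518400, refl=0.518400·-0.600000=-0.3110; V=2.176000+0.518400+-0.311040=2.3834
k=6 src: inc=-0.311040, refl=-0.311040·-0.600000=0.1866; V=2.694400+-0.311040+0.186624=2.5700
k=7 load: inc=0.186624, refl=0.186624·-0.600000=-0.1120; V=2.383360+0.186624+-0.111974=2.4580
k=8 src: inc=-0.111974, refl=-0.111974·-0.600000=0.0672; V=2.569984+-0.111974+0.067185=2.5252
k=9 load: inc=0.067185, refl=0.067185·-0.600000=-0.0403; V=2.458010+0.067185+-0.040311=2.4849
k=10 src: inc=-0.040311, refl=-0.040311·-0.600000=0.0242; V=2.525194+-0.040311+0.024186=2.5091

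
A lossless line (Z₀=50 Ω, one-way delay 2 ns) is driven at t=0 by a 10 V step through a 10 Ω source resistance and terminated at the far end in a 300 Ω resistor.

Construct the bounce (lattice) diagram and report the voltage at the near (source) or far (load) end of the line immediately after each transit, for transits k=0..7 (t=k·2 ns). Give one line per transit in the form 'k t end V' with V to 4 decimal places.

0 0 source 8.3333
1 2 load 14.2857
2 4 source 10.3175
3 6 load 7.4830
4 8 source 9.3726
5 10 load 10.7224
6 12 source 9.8226
7 14 load 9.1798

Γ_L=0.714286, Γ_S=-0.666667; launch V₁=10·50/60=8.333333
k=0 src: V=8.3333
k=1 load: inc=8.333333, refl=8.333333·0.714286=5.9524; V=0.000000+8.333333+5.952381=14.2857
k=2 src: inc=5.952381, refl=5.952381·-0.666667=-3.9683; V=8.333333+5.952381+-3.968254=10.3175
k=3 load: inc=-3.968254, refl=-3.968254·0.714286=-2.8345; V=14.285714+-3.968254+-2.834467=7.4830
k=4 src: inc=-2.834467, refl=-2.834467·-0.666667=1.8896; V=10.317460+-2.834467+1.889645=9.3726
k=5 load: inc=1.889645, refl=1.889645·0.714286=1.3497; V=7.482993+1.889645+1.349746=10.7224
k=6 src: inc=1.349746, refl=1.349746·-0.666667=-0.8998; V=9.372638+1.349746+-0.899831=9.8226
k=7 load: inc=-0.899831, refl=-0.899831·0.714286=-0.6427; V=10.722384+-0.899831+-0.642736=9.1798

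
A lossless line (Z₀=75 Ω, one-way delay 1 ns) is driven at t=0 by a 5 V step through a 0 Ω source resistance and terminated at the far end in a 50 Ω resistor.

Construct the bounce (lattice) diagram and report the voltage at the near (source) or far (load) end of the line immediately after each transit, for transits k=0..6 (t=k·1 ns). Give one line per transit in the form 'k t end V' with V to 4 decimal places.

0 0 source 5.0000
1 1 load 4.0000
2 2 source 5.0000
3 3 load 4.8000
4 4 source 5.0000
5 5 load 4.9600
6 6 source 5.0000

Γ_L=-0.200000, Γ_S=-1.000000; launch V₁=5·75/75=5.000000
k=0 src: V=5.0000
k=1 load: inc=5.000000, refl=5.000000·-0.200000=-1.0000; V=0.000000+5.000000+-1.000000=4.0000
k=2 src: inc=-1.000000, refl=-1.000000·-1.000000=1.0000; V=5.000000+-1.000000+1.000000=5.0000
k=3 load: inc=1.000000, refl=1.000000·-0.200000=-0.2000; V=4.000000+1.000000+-0.200000=4.8000
k=4 src: inc=-0.200000, refl=-0.200000·-1.000000=0.2000; V=5.000000+-0.200000+0.200000=5.0000
k=5 load: inc=0.200000, refl=0.200000·-0.200000=-0.0400; V=4.800000+0.200000+-0.040000=4.9600
k=6 src: inc=-0.040000, refl=-0.040000·-1.000000=0.0400; V=5.000000+-0.040000+0.040000=5.0000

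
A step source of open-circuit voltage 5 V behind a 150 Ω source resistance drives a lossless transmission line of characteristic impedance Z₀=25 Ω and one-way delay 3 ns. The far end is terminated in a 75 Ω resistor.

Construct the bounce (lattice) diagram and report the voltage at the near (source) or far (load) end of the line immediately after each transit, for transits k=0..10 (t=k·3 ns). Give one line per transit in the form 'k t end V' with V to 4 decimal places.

Γ_L=0.500000, Γ_S=0.714286; launch V₁=5·25/175=0.714286
k=0 src: V=0.7143
k=1 load: inc=0.714286, refl=0.714286·0.500000=0.3571; V=0.000000+0.714286+0.357143=1.0714
k=2 src: inc=0.357143, refl=0.357143·0.714286=0.2551; V=0.714286+0.357143+0.255102=1.3265
k=3 load: inc=0.255102, refl=0.255102·0.500000=0.1276; V=1.071429+0.255102+0.127551=1.4541
k=4 src: inc=0.127551, refl=0.127551·0.714286=0.0911; V=1.326531+0.127551+0.091108=1.5452
k=5 load: inc=0.091108, refl=0.091108·0.500000=0.0456; V=1.454082+0.091108+0.045554=1.5907
k=6 src: inc=0.045554, refl=0.045554·0.714286=0.0325; V=1.545190+0.045554+0.032539=1.6233
k=7 load: inc=0.032539, refl=0.032539·0.500000=0.0163; V=1.590743+0.032539+0.016269=1.6396
k=8 src: inc=0.016269, refl=0.016269·0.714286=0.0116; V=1.623282+0.016269+0.011621=1.6512
k=9 load: inc=0.011621, refl=0.011621·0.500000=0.0058; V=1.639551+0.011621+0.005810=1.6570
k=10 src: inc=0.005810, refl=0.005810·0.714286=0.0042; V=1.651172+0.005810+0.004150=1.6611

0 0 source 0.7143
1 3 load 1.0714
2 6 source 1.3265
3 9 load 1.4541
4 12 source 1.5452
5 15 load 1.5907
6 18 source 1.6233
7 21 load 1.6396
8 24 source 1.6512
9 27 load 1.6570
10 30 source 1.6611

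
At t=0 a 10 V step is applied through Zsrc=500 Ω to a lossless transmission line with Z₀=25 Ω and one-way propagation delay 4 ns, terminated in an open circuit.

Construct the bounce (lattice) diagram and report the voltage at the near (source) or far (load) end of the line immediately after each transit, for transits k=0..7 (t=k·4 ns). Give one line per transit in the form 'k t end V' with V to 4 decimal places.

0 0 source 0.4762
1 4 load 0.9524
2 8 source 1.3832
3 12 load 1.8141
4 16 source 2.2039
5 20 load 2.5937
6 24 source 2.9464
7 28 load 3.2990

Γ_L=1.000000, Γ_S=0.904762; launch V₁=10·25/525=0.476190
k=0 src: V=0.4762
k=1 load: inc=0.476190, refl=0.476190·1.000000=0.4762; V=0.000000+0.476190+0.476190=0.9524
k=2 src: inc=0.476190, refl=0.476190·0.904762=0.4308; V=0.476190+0.476190+0.430839=1.3832
k=3 load: inc=0.430839, refl=0.430839·1.000000=0.4308; V=0.952381+0.430839+0.430839=1.8141
k=4 src: inc=0.430839, refl=0.430839·0.904762=0.3898; V=1.383220+0.430839+0.389807=2.2039
k=5 load: inc=0.389807, refl=0.389807·1.000000=0.3898; V=1.814059+0.389807+0.389807=2.5937
k=6 src: inc=0.389807, refl=0.389807·0.904762=0.3527; V=2.203866+0.389807+0.352682=2.9464
k=7 load: inc=0.352682, refl=0.352682·1.000000=0.3527; V=2.593672+0.352682+0.352682=3.2990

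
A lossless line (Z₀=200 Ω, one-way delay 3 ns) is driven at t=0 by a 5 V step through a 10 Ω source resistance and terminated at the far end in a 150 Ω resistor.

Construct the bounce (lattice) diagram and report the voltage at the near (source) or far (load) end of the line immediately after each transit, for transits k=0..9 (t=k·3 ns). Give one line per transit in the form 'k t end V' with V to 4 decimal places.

0 0 source 4.7619
1 3 load 4.0816
2 6 source 4.6971
3 9 load 4.6092
4 12 source 4.6887
5 15 load 4.6774
6 18 source 4.6877
7 21 load 4.6862
8 24 source 4.6875
9 27 load 4.6873

Γ_L=-0.142857, Γ_S=-0.904762; launch V₁=5·200/210=4.761905
k=0 src: V=4.7619
k=1 load: inc=4.761905, refl=4.761905·-0.142857=-0.6803; V=0.000000+4.761905+-0.680272=4.0816
k=2 src: inc=-0.680272, refl=-0.680272·-0.904762=0.6155; V=4.761905+-0.680272+0.615484=4.6971
k=3 load: inc=0.615484, refl=0.615484·-0.142857=-0.0879; V=4.081633+0.615484+-0.087926=4.6092
k=4 src: inc=-0.087926, refl=-0.087926·-0.904762=0.0796; V=4.697117+-0.087926+0.079552=4.6887
k=5 load: inc=0.079552, refl=0.079552·-0.142857=-0.0114; V=4.609191+0.079552+-0.011365=4.6774
k=6 src: inc=-0.011365, refl=-0.011365·-0.904762=0.0103; V=4.688743+-0.011365+0.010282=4.6877
k=7 load: inc=0.010282, refl=0.010282·-0.142857=-0.0015; V=4.677378+0.010282+-0.001469=4.6862
k=8 src: inc=-0.001469, refl=-0.001469·-0.904762=0.0013; V=4.687661+-0.001469+0.001329=4.6875
k=9 load: inc=0.001329, refl=0.001329·-0.142857=-0.0002; V=4.686192+0.001329+-0.000190=4.6873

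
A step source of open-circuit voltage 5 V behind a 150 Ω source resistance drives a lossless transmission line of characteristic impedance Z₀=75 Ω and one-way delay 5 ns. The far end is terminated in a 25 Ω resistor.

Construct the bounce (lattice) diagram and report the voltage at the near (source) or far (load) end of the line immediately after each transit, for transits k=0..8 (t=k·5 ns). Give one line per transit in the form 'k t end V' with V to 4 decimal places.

Γ_L=-0.500000, Γ_S=0.333333; launch V₁=5·75/225=1.666667
k=0 src: V=1.6667
k=1 load: inc=1.666667, refl=1.666667·-0.500000=-0.8333; V=0.000000+1.666667+-0.833333=0.8333
k=2 src: inc=-0.833333, refl=-0.833333·0.333333=-0.2778; V=1.666667+-0.833333+-0.277778=0.5556
k=3 load: inc=-0.277778, refl=-0.277778·-0.500000=0.1389; V=0.833333+-0.277778+0.138889=0.6944
k=4 src: inc=0.138889, refl=0.138889·0.333333=0.0463; V=0.555556+0.138889+0.046296=0.7407
k=5 load: inc=0.046296, refl=0.046296·-0.500000=-0.0231; V=0.694444+0.046296+-0.023148=0.7176
k=6 src: inc=-0.023148, refl=-0.023148·0.333333=-0.0077; V=0.740741+-0.023148+-0.007716=0.7099
k=7 load: inc=-0.007716, refl=-0.007716·-0.500000=0.0039; V=0.717593+-0.007716+0.003858=0.7137
k=8 src: inc=0.003858, refl=0.003858·0.333333=0.0013; V=0.709877+0.003858+0.001286=0.7150

0 0 source 1.6667
1 5 load 0.8333
2 10 source 0.5556
3 15 load 0.6944
4 20 source 0.7407
5 25 load 0.7176
6 30 source 0.7099
7 35 load 0.7137
8 40 source 0.7150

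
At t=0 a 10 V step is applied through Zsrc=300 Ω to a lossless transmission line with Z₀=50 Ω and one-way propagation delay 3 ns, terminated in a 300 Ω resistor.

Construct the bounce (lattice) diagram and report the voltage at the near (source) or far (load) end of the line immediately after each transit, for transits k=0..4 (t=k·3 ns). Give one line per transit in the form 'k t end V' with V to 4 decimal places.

Γ_L=0.714286, Γ_S=0.714286; launch V₁=10·50/350=1.428571
k=0 src: V=1.4286
k=1 load: inc=1.428571, refl=1.428571·0.714286=1.0204; V=0.000000+1.428571+1.020408=2.4490
k=2 src: inc=1.020408, refl=1.020408·0.714286=0.7289; V=1.428571+1.020408+0.728863=3.1778
k=3 load: inc=0.728863, refl=0.728863·0.714286=0.5206; V=2.448980+0.728863+0.520616=3.6985
k=4 src: inc=0.520616, refl=0.520616·0.714286=0.3719; V=3.177843+0.520616+0.371869=4.0703

0 0 source 1.4286
1 3 load 2.4490
2 6 source 3.1778
3 9 load 3.6985
4 12 source 4.0703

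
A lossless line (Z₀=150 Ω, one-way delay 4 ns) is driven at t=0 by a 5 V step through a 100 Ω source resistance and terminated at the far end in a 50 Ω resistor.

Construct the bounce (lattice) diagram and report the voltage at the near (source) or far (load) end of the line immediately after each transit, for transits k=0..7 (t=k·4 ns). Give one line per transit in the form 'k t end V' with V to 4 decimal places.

Γ_L=-0.500000, Γ_S=-0.200000; launch V₁=5·150/250=3.000000
k=0 src: V=3.0000
k=1 load: inc=3.000000, refl=3.000000·-0.500000=-1.5000; V=0.000000+3.000000+-1.500000=1.5000
k=2 src: inc=-1.500000, refl=-1.500000·-0.200000=0.3000; V=3.000000+-1.500000+0.300000=1.8000
k=3 load: inc=0.300000, refl=0.300000·-0.500000=-0.1500; V=1.500000+0.300000+-0.150000=1.6500
k=4 src: inc=-0.150000, refl=-0.150000·-0.200000=0.0300; V=1.800000+-0.150000+0.030000=1.6800
k=5 load: inc=0.030000, refl=0.030000·-0.500000=-0.0150; V=1.650000+0.030000+-0.015000=1.6650
k=6 src: inc=-0.015000, refl=-0.015000·-0.200000=0.0030; V=1.680000+-0.015000+0.003000=1.6680
k=7 load: inc=0.003000, refl=0.003000·-0.500000=-0.0015; V=1.665000+0.003000+-0.001500=1.6665

0 0 source 3.0000
1 4 load 1.5000
2 8 source 1.8000
3 12 load 1.6500
4 16 source 1.6800
5 20 load 1.6650
6 24 source 1.6680
7 28 load 1.6665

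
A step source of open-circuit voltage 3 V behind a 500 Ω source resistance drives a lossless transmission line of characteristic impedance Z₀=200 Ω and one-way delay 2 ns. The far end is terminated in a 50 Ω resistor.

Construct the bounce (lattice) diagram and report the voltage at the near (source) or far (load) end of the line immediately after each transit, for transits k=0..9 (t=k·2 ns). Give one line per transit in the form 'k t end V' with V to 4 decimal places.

0 0 source 0.8571
1 2 load 0.3429
2 4 source 0.1224
3 6 load 0.2547
4 8 source 0.3114
5 10 load 0.2774
6 12 source 0.2628
7 14 load 0.2715
8 16 source 0.2753
9 18 load 0.2730

Γ_L=-0.600000, Γ_S=0.428571; launch V₁=3·200/700=0.857143
k=0 src: V=0.8571
k=1 load: inc=0.857143, refl=0.857143·-0.600000=-0.5143; V=0.000000+0.857143+-0.514286=0.3429
k=2 src: inc=-0.514286, refl=-0.514286·0.428571=-0.2204; V=0.857143+-0.514286+-0.220408=0.1224
k=3 load: inc=-0.220408, refl=-0.220408·-0.600000=0.1322; V=0.342857+-0.220408+0.132245=0.2547
k=4 src: inc=0.132245, refl=0.132245·0.428571=0.0567; V=0.122449+0.132245+0.056676=0.3114
k=5 load: inc=0.056676, refl=0.056676·-0.600000=-0.0340; V=0.254694+0.056676+-0.034006=0.2774
k=6 src: inc=-0.034006, refl=-0.034006·0.428571=-0.0146; V=0.311370+-0.034006+-0.014574=0.2628
k=7 load: inc=-0.014574, refl=-0.014574·-0.600000=0.0087; V=0.277364+-0.014574+0.008744=0.2715
k=8 src: inc=0.008744, refl=0.008744·0.428571=0.0037; V=0.262791+0.008744+0.003748=0.2753
k=9 load: inc=0.003748, refl=0.003748·-0.600000=-0.0022; V=0.271535+0.003748+-0.002249=0.2730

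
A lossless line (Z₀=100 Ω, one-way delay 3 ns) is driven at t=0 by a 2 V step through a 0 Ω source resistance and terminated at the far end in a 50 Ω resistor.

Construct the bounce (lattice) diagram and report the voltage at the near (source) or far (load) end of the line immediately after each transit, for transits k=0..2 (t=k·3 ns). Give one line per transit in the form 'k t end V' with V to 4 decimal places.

0 0 source 2.0000
1 3 load 1.3333
2 6 source 2.0000

Γ_L=-0.333333, Γ_S=-1.000000; launch V₁=2·100/100=2.000000
k=0 src: V=2.0000
k=1 load: inc=2.000000, refl=2.000000·-0.333333=-0.6667; V=0.000000+2.000000+-0.666667=1.3333
k=2 src: inc=-0.666667, refl=-0.666667·-1.000000=0.6667; V=2.000000+-0.666667+0.666667=2.0000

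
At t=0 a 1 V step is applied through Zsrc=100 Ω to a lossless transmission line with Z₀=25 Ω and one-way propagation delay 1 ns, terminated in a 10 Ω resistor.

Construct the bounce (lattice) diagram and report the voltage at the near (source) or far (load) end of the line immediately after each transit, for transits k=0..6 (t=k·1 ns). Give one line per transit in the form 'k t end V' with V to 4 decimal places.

0 0 source 0.2000
1 1 load 0.1143
2 2 source 0.0629
3 3 load 0.0849
4 4 source 0.0981
5 5 load 0.0925
6 6 source 0.0891

Γ_L=-0.428571, Γ_S=0.600000; launch V₁=1·25/125=0.200000
k=0 src: V=0.2000
k=1 load: inc=0.200000, refl=0.200000·-0.428571=-0.0857; V=0.000000+0.200000+-0.085714=0.1143
k=2 src: inc=-0.085714, refl=-0.085714·0.600000=-0.0514; V=0.200000+-0.085714+-0.051429=0.0629
k=3 load: inc=-0.051429, refl=-0.051429·-0.428571=0.0220; V=0.114286+-0.051429+0.022041=0.0849
k=4 src: inc=0.022041, refl=0.022041·0.600000=0.0132; V=0.062857+0.022041+0.013224=0.0981
k=5 load: inc=0.013224, refl=0.013224·-0.428571=-0.0057; V=0.084898+0.013224+-0.005668=0.0925
k=6 src: inc=-0.005668, refl=-0.005668·0.600000=-0.0034; V=0.098122+-0.005668+-0.003401=0.0891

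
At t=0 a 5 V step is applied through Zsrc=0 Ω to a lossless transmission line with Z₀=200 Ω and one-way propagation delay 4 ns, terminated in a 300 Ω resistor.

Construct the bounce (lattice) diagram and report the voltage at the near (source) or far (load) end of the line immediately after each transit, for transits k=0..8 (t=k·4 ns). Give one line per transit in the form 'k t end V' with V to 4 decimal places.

0 0 source 5.0000
1 4 load 6.0000
2 8 source 5.0000
3 12 load 4.8000
4 16 source 5.0000
5 20 load 5.0400
6 24 source 5.0000
7 28 load 4.9920
8 32 source 5.0000

Γ_L=0.200000, Γ_S=-1.000000; launch V₁=5·200/200=5.000000
k=0 src: V=5.0000
k=1 load: inc=5.000000, refl=5.000000·0.200000=1.0000; V=0.000000+5.000000+1.000000=6.0000
k=2 src: inc=1.000000, refl=1.000000·-1.000000=-1.0000; V=5.000000+1.000000+-1.000000=5.0000
k=3 load: inc=-1.000000, refl=-1.000000·0.200000=-0.2000; V=6.000000+-1.000000+-0.200000=4.8000
k=4 src: inc=-0.200000, refl=-0.200000·-1.000000=0.2000; V=5.000000+-0.200000+0.200000=5.0000
k=5 load: inc=0.200000, refl=0.200000·0.200000=0.0400; V=4.800000+0.200000+0.040000=5.0400
k=6 src: inc=0.040000, refl=0.040000·-1.000000=-0.0400; V=5.000000+0.040000+-0.040000=5.0000
k=7 load: inc=-0.040000, refl=-0.040000·0.200000=-0.0080; V=5.040000+-0.040000+-0.008000=4.9920
k=8 src: inc=-0.008000, refl=-0.008000·-1.000000=0.0080; V=5.000000+-0.008000+0.008000=5.0000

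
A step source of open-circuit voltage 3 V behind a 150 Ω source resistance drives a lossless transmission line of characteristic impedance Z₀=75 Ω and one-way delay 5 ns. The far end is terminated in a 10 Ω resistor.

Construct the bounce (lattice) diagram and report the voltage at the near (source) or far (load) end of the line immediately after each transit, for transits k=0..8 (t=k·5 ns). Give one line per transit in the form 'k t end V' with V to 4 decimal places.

0 0 source 1.0000
1 5 load 0.2353
2 10 source -0.0196
3 15 load 0.1753
4 20 source 0.2403
5 25 load 0.1906
6 30 source 0.1740
7 35 load 0.1867
8 40 source 0.1909

Γ_L=-0.764706, Γ_S=0.333333; launch V₁=3·75/225=1.000000
k=0 src: V=1.0000
k=1 load: inc=1.000000, refl=1.000000·-0.764706=-0.7647; V=0.000000+1.000000+-0.764706=0.2353
k=2 src: inc=-0.764706, refl=-0.764706·0.333333=-0.2549; V=1.000000+-0.764706+-0.254902=-0.0196
k=3 load: inc=-0.254902, refl=-0.254902·-0.764706=0.1949; V=0.235294+-0.254902+0.194925=0.1753
k=4 src: inc=0.194925, refl=0.194925·0.333333=0.0650; V=-0.019608+0.194925+0.064975=0.2403
k=5 load: inc=0.064975, refl=0.064975·-0.764706=-0.0497; V=0.175317+0.064975+-0.049687=0.1906
k=6 src: inc=-0.049687, refl=-0.049687·0.333333=-0.0166; V=0.240292+-0.049687+-0.016562=0.1740
k=7 load: inc=-0.016562, refl=-0.016562·-0.764706=0.0127; V=0.190605+-0.016562+0.012665=0.1867
k=8 src: inc=0.012665, refl=0.012665·0.333333=0.0042; V=0.174043+0.012665+0.004222=0.1909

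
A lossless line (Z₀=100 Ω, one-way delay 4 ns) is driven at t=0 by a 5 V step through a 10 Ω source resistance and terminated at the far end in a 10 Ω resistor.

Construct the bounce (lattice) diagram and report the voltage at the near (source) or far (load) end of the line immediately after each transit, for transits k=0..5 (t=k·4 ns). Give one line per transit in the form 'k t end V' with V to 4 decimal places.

0 0 source 4.5455
1 4 load 0.8264
2 8 source 3.8693
3 12 load 1.3797
4 16 source 3.4166
5 20 load 1.7500

Γ_L=-0.818182, Γ_S=-0.818182; launch V₁=5·100/110=4.545455
k=0 src: V=4.5455
k=1 load: inc=4.545455, refl=4.545455·-0.818182=-3.7190; V=0.000000+4.545455+-3.719008=0.8264
k=2 src: inc=-3.719008, refl=-3.719008·-0.818182=3.0428; V=4.545455+-3.719008+3.042825=3.8693
k=3 load: inc=3.042825, refl=3.042825·-0.818182=-2.4896; V=0.826446+3.042825+-2.489584=1.3797
k=4 src: inc=-2.489584, refl=-2.489584·-0.818182=2.0369; V=3.869271+-2.489584+2.036932=3.4166
k=5 load: inc=2.036932, refl=2.036932·-0.818182=-1.6666; V=1.379687+2.036932+-1.666581=1.7500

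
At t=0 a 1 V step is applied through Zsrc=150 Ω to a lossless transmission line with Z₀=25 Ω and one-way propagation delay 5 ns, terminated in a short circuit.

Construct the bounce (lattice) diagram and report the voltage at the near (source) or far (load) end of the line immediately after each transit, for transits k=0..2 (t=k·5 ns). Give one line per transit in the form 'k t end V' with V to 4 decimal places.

Γ_L=-1.000000, Γ_S=0.714286; launch V₁=1·25/175=0.142857
k=0 src: V=0.1429
k=1 load: inc=0.142857, refl=0.142857·-1.000000=-0.1429; V=0.000000+0.142857+-0.142857=0.0000
k=2 src: inc=-0.142857, refl=-0.142857·0.714286=-0.1020; V=0.142857+-0.142857+-0.102041=-0.1020

0 0 source 0.1429
1 5 load 0.0000
2 10 source -0.1020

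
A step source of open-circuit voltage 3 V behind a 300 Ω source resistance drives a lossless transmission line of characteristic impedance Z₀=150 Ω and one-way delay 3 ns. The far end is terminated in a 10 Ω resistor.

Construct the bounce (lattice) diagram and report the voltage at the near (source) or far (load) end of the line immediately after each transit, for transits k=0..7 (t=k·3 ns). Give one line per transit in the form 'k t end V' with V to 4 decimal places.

0 0 source 1.0000
1 3 load 0.1250
2 6 source -0.1667
3 9 load 0.0885
4 12 source 0.1736
5 15 load 0.0992
6 18 source 0.0744
7 21 load 0.0961

Γ_L=-0.875000, Γ_S=0.333333; launch V₁=3·150/450=1.000000
k=0 src: V=1.0000
k=1 load: inc=1.000000, refl=1.000000·-0.875000=-0.8750; V=0.000000+1.000000+-0.875000=0.1250
k=2 src: inc=-0.875000, refl=-0.875000·0.333333=-0.2917; V=1.000000+-0.875000+-0.291667=-0.1667
k=3 load: inc=-0.291667, refl=-0.291667·-0.875000=0.2552; V=0.125000+-0.291667+0.255208=0.0885
k=4 src: inc=0.255208, refl=0.255208·0.333333=0.0851; V=-0.166667+0.255208+0.085069=0.1736
k=5 load: inc=0.085069, refl=0.085069·-0.875000=-0.0744; V=0.088542+0.085069+-0.074436=0.0992
k=6 src: inc=-0.074436, refl=-0.074436·0.333333=-0.0248; V=0.173611+-0.074436+-0.024812=0.0744
k=7 load: inc=-0.024812, refl=-0.024812·-0.875000=0.0217; V=0.099175+-0.024812+0.021710=0.0961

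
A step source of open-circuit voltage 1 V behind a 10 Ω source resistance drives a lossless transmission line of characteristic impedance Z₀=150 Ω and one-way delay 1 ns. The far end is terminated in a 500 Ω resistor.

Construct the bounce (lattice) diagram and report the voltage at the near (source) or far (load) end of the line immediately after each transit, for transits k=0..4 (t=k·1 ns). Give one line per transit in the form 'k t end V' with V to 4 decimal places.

0 0 source 0.9375
1 1 load 1.4423
2 2 source 1.0006
3 3 load 0.7628
4 4 source 0.9709

Γ_L=0.538462, Γ_S=-0.875000; launch V₁=1·150/160=0.937500
k=0 src: V=0.9375
k=1 load: inc=0.937500, refl=0.937500·0.538462=0.5048; V=0.000000+0.937500+0.504808=1.4423
k=2 src: inc=0.504808, refl=0.504808·-0.875000=-0.4417; V=0.937500+0.504808+-0.441707=1.0006
k=3 load: inc=-0.441707, refl=-0.441707·0.538462=-0.2378; V=1.442308+-0.441707+-0.237842=0.7628
k=4 src: inc=-0.237842, refl=-0.237842·-0.875000=0.2081; V=1.000601+-0.237842+0.208112=0.9709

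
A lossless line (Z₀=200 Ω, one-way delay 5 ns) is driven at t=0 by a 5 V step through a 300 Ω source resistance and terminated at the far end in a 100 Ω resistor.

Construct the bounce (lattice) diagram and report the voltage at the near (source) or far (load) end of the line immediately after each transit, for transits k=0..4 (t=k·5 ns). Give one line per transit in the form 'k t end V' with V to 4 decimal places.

0 0 source 2.0000
1 5 load 1.3333
2 10 source 1.2000
3 15 load 1.2444
4 20 source 1.2533

Γ_L=-0.333333, Γ_S=0.200000; launch V₁=5·200/500=2.000000
k=0 src: V=2.0000
k=1 load: inc=2.000000, refl=2.000000·-0.333333=-0.6667; V=0.000000+2.000000+-0.666667=1.3333
k=2 src: inc=-0.666667, refl=-0.666667·0.200000=-0.1333; V=2.000000+-0.666667+-0.133333=1.2000
k=3 load: inc=-0.133333, refl=-0.133333·-0.333333=0.0444; V=1.333333+-0.133333+0.044444=1.2444
k=4 src: inc=0.044444, refl=0.044444·0.200000=0.0089; V=1.200000+0.044444+0.008889=1.2533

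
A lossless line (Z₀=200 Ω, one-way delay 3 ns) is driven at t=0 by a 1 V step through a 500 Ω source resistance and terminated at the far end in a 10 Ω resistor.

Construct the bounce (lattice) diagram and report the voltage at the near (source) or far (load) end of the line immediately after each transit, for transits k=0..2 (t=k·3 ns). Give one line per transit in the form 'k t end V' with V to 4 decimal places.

Γ_L=-0.904762, Γ_S=0.428571; launch V₁=1·200/700=0.285714
k=0 src: V=0.2857
k=1 load: inc=0.285714, refl=0.285714·-0.904762=-0.2585; V=0.000000+0.285714+-0.258503=0.0272
k=2 src: inc=-0.258503, refl=-0.258503·0.428571=-0.1108; V=0.285714+-0.258503+-0.110787=-0.0836

0 0 source 0.2857
1 3 load 0.0272
2 6 source -0.0836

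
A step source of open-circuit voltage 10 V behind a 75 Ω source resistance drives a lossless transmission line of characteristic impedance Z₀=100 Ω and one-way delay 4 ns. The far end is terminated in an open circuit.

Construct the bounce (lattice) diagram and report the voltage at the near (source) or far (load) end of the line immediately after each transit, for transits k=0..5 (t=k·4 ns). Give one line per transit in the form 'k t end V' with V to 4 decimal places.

0 0 source 5.7143
1 4 load 11.4286
2 8 source 10.6122
3 12 load 9.7959
4 16 source 9.9125
5 20 load 10.0292

Γ_L=1.000000, Γ_S=-0.142857; launch V₁=10·100/175=5.714286
k=0 src: V=5.7143
k=1 load: inc=5.714286, refl=5.714286·1.000000=5.7143; V=0.000000+5.714286+5.714286=11.4286
k=2 src: inc=5.714286, refl=5.714286·-0.142857=-0.8163; V=5.714286+5.714286+-0.816327=10.6122
k=3 load: inc=-0.816327, refl=-0.816327·1.000000=-0.8163; V=11.428571+-0.816327+-0.816327=9.7959
k=4 src: inc=-0.816327, refl=-0.816327·-0.142857=0.1166; V=10.612245+-0.816327+0.116618=9.9125
k=5 load: inc=0.116618, refl=0.116618·1.000000=0.1166; V=9.795918+0.116618+0.116618=10.0292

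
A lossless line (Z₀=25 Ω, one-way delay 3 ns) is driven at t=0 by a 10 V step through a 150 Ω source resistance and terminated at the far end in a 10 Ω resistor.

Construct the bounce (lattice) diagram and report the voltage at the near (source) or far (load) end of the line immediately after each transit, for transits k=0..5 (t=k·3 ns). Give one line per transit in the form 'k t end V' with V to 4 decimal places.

Γ_L=-0.428571, Γ_S=0.714286; launch V₁=10·25/175=1.428571
k=0 src: V=1.4286
k=1 load: inc=1.428571, refl=1.428571·-0.428571=-0.6122; V=0.000000+1.428571+-0.612245=0.8163
k=2 src: inc=-0.612245, refl=-0.612245·0.714286=-0.4373; V=1.428571+-0.612245+-0.437318=0.3790
k=3 load: inc=-0.437318, refl=-0.437318·-0.428571=0.1874; V=0.816327+-0.437318+0.187422=0.5664
k=4 src: inc=0.187422, refl=0.187422·0.714286=0.1339; V=0.379009+0.187422+0.133873=0.7003
k=5 load: inc=0.133873, refl=0.133873·-0.428571=-0.0574; V=0.566431+0.133873+-0.057374=0.6429

0 0 source 1.4286
1 3 load 0.8163
2 6 source 0.3790
3 9 load 0.5664
4 12 source 0.7003
5 15 load 0.6429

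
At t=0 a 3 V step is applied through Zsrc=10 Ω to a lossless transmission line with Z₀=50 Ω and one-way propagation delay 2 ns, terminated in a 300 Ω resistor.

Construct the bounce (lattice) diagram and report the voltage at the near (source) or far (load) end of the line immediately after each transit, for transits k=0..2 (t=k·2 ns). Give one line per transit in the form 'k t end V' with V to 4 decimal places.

Γ_L=0.714286, Γ_S=-0.666667; launch V₁=3·50/60=2.500000
k=0 src: V=2.5000
k=1 load: inc=2.500000, refl=2.500000·0.714286=1.7857; V=0.000000+2.500000+1.785714=4.2857
k=2 src: inc=1.785714, refl=1.785714·-0.666667=-1.1905; V=2.500000+1.785714+-1.190476=3.0952

0 0 source 2.5000
1 2 load 4.2857
2 4 source 3.0952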